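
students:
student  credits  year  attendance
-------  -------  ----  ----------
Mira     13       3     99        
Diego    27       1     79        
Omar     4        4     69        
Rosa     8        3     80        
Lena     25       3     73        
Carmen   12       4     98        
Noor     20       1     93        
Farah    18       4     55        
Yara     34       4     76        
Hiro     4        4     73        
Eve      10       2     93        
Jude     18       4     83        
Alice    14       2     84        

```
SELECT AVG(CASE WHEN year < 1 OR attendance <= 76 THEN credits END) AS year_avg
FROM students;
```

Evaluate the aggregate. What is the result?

17

student=Mira: ✗
student=Diego: ✗
student=Omar: ✓ → 4
student=Rosa: ✗
student=Lena: ✓ → 25
student=Carmen: ✗
student=Noor: ✗
student=Farah: ✓ → 18
student=Yara: ✓ → 34
student=Hiro: ✓ → 4
student=Eve: ✗
student=Jude: ✗
student=Alice: ✗
year_avg = (4 + 25 + 18 + 34 + 4) / 5 = 17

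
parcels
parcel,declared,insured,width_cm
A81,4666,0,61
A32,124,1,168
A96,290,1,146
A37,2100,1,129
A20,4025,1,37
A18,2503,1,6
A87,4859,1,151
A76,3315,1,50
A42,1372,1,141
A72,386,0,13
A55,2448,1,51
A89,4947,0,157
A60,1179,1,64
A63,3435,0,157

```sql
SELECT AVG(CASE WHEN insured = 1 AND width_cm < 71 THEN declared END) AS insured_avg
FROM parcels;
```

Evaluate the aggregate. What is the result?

parcel=A81: ✗
parcel=A32: ✗
parcel=A96: ✗
parcel=A37: ✗
parcel=A20: ✓ → 4025
parcel=A18: ✓ → 2503
parcel=A87: ✗
parcel=A76: ✓ → 3315
parcel=A42: ✗
parcel=A72: ✗
parcel=A55: ✓ → 2448
parcel=A89: ✗
parcel=A60: ✓ → 1179
parcel=A63: ✗
insured_avg = (4025 + 2503 + 3315 + 2448 + 1179) / 5 = 2694

2694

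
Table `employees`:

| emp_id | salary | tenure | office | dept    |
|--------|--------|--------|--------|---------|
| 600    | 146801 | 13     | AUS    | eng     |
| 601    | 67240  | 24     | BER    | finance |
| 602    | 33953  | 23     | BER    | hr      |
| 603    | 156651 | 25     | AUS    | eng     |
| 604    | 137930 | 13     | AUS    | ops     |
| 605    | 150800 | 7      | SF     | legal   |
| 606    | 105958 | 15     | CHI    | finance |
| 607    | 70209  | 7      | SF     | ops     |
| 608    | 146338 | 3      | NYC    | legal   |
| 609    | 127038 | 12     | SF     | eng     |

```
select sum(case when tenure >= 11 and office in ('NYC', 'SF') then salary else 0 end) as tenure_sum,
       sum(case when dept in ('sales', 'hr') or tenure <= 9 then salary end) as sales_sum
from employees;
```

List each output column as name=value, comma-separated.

[tenure_sum: tenure >= 11 and office in ('NYC', 'SF')]
emp_id=600: ✗
emp_id=601: ✗
emp_id=602: ✗
emp_id=603: ✗
emp_id=604: ✗
emp_id=605: ✗
emp_id=606: ✗
emp_id=607: ✗
emp_id=608: ✗
emp_id=609: ✓ → 127038
tenure_sum = 127038
—
[sales_sum: dept in ('sales', 'hr') or tenure <= 9]
emp_id=600: ✗
emp_id=601: ✗
emp_id=602: ✓ → 33953
emp_id=603: ✗
emp_id=604: ✗
emp_id=605: ✓ → 150800
emp_id=606: ✗
emp_id=607: ✓ → 70209
emp_id=608: ✓ → 146338
emp_id=609: ✗
sales_sum = 33953 + 150800 + 70209 + 146338 = 401300

tenure_sum=127038, sales_sum=401300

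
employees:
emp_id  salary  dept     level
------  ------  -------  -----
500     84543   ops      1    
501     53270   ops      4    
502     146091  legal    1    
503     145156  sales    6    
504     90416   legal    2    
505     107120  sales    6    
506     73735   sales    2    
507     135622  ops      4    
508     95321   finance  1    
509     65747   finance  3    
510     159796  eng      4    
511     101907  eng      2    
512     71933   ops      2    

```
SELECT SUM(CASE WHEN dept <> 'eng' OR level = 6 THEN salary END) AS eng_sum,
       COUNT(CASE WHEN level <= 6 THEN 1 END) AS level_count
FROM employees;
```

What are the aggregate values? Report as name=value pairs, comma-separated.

[eng_sum: dept <> 'eng' OR level = 6]
emp_id=500: ✓ → 84543
emp_id=501: ✓ → 53270
emp_id=502: ✓ → 146091
emp_id=503: ✓ → 145156
emp_id=504: ✓ → 90416
emp_id=505: ✓ → 107120
emp_id=506: ✓ → 73735
emp_id=507: ✓ → 135622
emp_id=508: ✓ → 95321
emp_id=509: ✓ → 65747
emp_id=510: ✗
emp_id=511: ✗
emp_id=512: ✓ → 71933
eng_sum = 84543 + 53270 + 146091 + 145156 + 90416 + 107120 + 73735 + 135622 + 95321 + 65747 + 71933 = 1068954
—
[level_count: level <= 6]
emp_id=500: ✓ → 1
emp_id=501: ✓ → 1
emp_id=502: ✓ → 1
emp_id=503: ✓ → 1
emp_id=504: ✓ → 1
emp_id=505: ✓ → 1
emp_id=506: ✓ → 1
emp_id=507: ✓ → 1
emp_id=508: ✓ → 1
emp_id=509: ✓ → 1
emp_id=510: ✓ → 1
emp_id=511: ✓ → 1
emp_id=512: ✓ → 1
level_count = COUNT(1, 1, 1, 1, 1, 1, 1, 1, 1, 1, 1, 1, 1) = 13

eng_sum=1068954, level_count=13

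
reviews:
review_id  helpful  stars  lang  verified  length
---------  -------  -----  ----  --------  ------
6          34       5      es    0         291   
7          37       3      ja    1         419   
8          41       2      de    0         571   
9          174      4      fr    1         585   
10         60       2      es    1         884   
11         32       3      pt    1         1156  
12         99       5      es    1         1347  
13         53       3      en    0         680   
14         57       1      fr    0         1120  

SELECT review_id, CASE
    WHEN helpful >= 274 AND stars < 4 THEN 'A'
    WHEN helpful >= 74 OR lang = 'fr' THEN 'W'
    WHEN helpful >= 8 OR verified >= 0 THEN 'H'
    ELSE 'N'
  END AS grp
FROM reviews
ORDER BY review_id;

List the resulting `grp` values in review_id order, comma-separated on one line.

H, H, H, W, H, H, W, H, W

review_id=6: helpful >= 8 OR verified >= 0 → H
review_id=7: helpful >= 8 OR verified >= 0 → H
review_id=8: helpful >= 8 OR verified >= 0 → H
review_id=9: helpful >= 74 OR lang = 'fr' → W
review_id=10: helpful >= 8 OR verified >= 0 → H
review_id=11: helpful >= 8 OR verified >= 0 → H
review_id=12: helpful >= 74 OR lang = 'fr' → W
review_id=13: helpful >= 8 OR verified >= 0 → H
review_id=14: helpful >= 74 OR lang = 'fr' → W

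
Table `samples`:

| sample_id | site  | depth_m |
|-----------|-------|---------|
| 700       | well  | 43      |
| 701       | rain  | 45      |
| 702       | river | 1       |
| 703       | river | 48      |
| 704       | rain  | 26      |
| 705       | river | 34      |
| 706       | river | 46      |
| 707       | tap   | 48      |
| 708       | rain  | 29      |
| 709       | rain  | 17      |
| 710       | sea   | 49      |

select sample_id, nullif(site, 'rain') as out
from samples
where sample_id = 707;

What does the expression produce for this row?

sample_id = 707: site=tap, depth_m=48.
site=tap vs rain: differ → tap

tap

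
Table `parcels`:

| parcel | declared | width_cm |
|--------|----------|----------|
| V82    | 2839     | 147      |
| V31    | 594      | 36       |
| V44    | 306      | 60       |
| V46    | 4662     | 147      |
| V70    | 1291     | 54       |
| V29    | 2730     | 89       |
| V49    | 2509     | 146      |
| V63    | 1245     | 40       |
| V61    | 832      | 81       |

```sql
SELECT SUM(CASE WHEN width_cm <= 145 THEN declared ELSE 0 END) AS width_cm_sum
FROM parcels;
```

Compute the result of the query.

6998

parcel=V82: ✗
parcel=V31: ✓ → 594
parcel=V44: ✓ → 306
parcel=V46: ✗
parcel=V70: ✓ → 1291
parcel=V29: ✓ → 2730
parcel=V49: ✗
parcel=V63: ✓ → 1245
parcel=V61: ✓ → 832
width_cm_sum = 594 + 306 + 1291 + 2730 + 1245 + 832 = 6998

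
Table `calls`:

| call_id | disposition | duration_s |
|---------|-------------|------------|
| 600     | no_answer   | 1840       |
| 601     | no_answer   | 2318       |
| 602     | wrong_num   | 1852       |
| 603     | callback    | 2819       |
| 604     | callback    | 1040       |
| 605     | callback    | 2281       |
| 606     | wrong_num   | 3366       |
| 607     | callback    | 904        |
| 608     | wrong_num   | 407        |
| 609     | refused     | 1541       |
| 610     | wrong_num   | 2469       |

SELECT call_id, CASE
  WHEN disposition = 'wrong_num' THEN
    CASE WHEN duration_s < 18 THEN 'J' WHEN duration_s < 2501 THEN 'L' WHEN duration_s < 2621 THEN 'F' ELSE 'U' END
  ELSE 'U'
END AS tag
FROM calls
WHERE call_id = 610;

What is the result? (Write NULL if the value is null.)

L

call_id = 610: disposition=wrong_num, duration_s=2469.
disposition='wrong_num' → inner[duration_s < 2501] → L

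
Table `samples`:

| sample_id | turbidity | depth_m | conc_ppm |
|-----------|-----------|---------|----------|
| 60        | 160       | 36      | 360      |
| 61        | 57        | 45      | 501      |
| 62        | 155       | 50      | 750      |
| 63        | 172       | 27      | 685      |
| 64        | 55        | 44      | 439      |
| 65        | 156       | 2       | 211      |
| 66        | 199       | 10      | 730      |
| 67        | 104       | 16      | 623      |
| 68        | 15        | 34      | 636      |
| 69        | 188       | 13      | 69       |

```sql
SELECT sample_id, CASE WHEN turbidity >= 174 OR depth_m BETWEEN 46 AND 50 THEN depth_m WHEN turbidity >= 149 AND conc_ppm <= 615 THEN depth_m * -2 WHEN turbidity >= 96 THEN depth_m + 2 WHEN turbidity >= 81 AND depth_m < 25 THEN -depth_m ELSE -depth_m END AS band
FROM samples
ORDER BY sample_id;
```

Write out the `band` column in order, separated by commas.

-72, -45, 50, 29, -44, -4, 10, 18, -34, 13

sample_id=60: turbidity >= 149 AND conc_ppm <= 615 → -72
sample_id=61: ELSE → -45
sample_id=62: turbidity >= 174 OR depth_m BETWEEN 46 AND 50 → 50
sample_id=63: turbidity >= 96 → 29
sample_id=64: ELSE → -44
sample_id=65: turbidity >= 149 AND conc_ppm <= 615 → -4
sample_id=66: turbidity >= 174 OR depth_m BETWEEN 46 AND 50 → 10
sample_id=67: turbidity >= 96 → 18
sample_id=68: ELSE → -34
sample_id=69: turbidity >= 174 OR depth_m BETWEEN 46 AND 50 → 13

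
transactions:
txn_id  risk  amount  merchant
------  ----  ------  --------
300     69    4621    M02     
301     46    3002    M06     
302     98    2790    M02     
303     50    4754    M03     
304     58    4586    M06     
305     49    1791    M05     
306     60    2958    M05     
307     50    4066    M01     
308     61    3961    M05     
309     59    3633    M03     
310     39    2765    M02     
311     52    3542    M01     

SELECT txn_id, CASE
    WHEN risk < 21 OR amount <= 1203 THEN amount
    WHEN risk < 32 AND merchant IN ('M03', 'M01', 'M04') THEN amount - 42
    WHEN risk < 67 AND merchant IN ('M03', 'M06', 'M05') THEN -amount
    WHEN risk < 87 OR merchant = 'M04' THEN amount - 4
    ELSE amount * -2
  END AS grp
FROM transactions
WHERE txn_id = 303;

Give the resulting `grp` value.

txn_id = 303: risk=50, amount=4754, merchant=M03.
risk < 21 OR amount <= 1203 → false
risk < 32 AND merchant IN ('M03', 'M01', 'M04') → false
risk < 67 AND merchant IN ('M03', 'M06', 'M05') → true → -4754

-4754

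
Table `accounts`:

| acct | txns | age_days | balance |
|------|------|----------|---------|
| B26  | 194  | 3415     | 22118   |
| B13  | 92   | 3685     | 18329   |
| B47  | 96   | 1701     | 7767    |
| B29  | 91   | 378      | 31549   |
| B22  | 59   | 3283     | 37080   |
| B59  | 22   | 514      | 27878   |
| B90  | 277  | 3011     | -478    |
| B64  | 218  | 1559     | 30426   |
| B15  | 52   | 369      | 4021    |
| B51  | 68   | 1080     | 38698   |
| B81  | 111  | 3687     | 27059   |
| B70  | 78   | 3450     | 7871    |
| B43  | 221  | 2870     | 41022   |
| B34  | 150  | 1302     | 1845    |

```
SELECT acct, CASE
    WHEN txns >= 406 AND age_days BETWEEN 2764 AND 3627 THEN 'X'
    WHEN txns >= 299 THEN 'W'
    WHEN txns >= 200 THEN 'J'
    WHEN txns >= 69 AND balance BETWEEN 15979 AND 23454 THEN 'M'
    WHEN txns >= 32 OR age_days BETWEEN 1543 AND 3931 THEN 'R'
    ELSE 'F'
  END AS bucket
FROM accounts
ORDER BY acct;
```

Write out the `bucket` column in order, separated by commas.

M, R, R, M, R, R, J, R, R, F, J, R, R, J

acct=B13: txns >= 69 AND balance BETWEEN 15979 AND 23454 → M
acct=B15: txns >= 32 OR age_days BETWEEN 1543 AND 3931 → R
acct=B22: txns >= 32 OR age_days BETWEEN 1543 AND 3931 → R
acct=B26: txns >= 69 AND balance BETWEEN 15979 AND 23454 → M
acct=B29: txns >= 32 OR age_days BETWEEN 1543 AND 3931 → R
acct=B34: txns >= 32 OR age_days BETWEEN 1543 AND 3931 → R
acct=B43: txns >= 200 → J
acct=B47: txns >= 32 OR age_days BETWEEN 1543 AND 3931 → R
acct=B51: txns >= 32 OR age_days BETWEEN 1543 AND 3931 → R
acct=B59: ELSE → F
acct=B64: txns >= 200 → J
acct=B70: txns >= 32 OR age_days BETWEEN 1543 AND 3931 → R
acct=B81: txns >= 32 OR age_days BETWEEN 1543 AND 3931 → R
acct=B90: txns >= 200 → J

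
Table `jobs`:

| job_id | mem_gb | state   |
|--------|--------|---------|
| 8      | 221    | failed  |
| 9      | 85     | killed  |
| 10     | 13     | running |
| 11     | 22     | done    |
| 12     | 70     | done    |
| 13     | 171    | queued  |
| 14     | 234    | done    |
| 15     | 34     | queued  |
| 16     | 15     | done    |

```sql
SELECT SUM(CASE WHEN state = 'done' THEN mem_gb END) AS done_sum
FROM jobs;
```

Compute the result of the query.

341

job_id=8: ✗
job_id=9: ✗
job_id=10: ✗
job_id=11: ✓ → 22
job_id=12: ✓ → 70
job_id=13: ✗
job_id=14: ✓ → 234
job_id=15: ✗
job_id=16: ✓ → 15
done_sum = 22 + 70 + 234 + 15 = 341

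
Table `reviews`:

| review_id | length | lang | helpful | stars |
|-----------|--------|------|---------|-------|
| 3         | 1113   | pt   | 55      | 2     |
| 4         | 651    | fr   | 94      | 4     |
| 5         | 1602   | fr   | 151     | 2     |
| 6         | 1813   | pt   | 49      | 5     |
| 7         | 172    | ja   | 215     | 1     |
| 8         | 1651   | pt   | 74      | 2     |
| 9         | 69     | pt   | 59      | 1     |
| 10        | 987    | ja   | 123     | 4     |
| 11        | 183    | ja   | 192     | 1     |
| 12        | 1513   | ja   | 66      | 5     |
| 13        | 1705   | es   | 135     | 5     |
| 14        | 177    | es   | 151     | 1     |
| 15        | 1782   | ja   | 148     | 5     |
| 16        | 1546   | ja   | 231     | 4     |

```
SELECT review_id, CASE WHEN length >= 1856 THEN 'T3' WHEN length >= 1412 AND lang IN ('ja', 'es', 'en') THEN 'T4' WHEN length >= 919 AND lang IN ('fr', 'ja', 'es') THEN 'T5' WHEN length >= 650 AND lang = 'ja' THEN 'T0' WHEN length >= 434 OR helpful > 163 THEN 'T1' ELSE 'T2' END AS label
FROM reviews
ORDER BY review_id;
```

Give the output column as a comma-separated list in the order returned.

T1, T1, T5, T1, T1, T1, T2, T5, T1, T4, T4, T2, T4, T4

review_id=3: length >= 434 OR helpful > 163 → T1
review_id=4: length >= 434 OR helpful > 163 → T1
review_id=5: length >= 919 AND lang IN ('fr', 'ja', 'es') → T5
review_id=6: length >= 434 OR helpful > 163 → T1
review_id=7: length >= 434 OR helpful > 163 → T1
review_id=8: length >= 434 OR helpful > 163 → T1
review_id=9: ELSE → T2
review_id=10: length >= 919 AND lang IN ('fr', 'ja', 'es') → T5
review_id=11: length >= 434 OR helpful > 163 → T1
review_id=12: length >= 1412 AND lang IN ('ja', 'es', 'en') → T4
review_id=13: length >= 1412 AND lang IN ('ja', 'es', 'en') → T4
review_id=14: ELSE → T2
review_id=15: length >= 1412 AND lang IN ('ja', 'es', 'en') → T4
review_id=16: length >= 1412 AND lang IN ('ja', 'es', 'en') → T4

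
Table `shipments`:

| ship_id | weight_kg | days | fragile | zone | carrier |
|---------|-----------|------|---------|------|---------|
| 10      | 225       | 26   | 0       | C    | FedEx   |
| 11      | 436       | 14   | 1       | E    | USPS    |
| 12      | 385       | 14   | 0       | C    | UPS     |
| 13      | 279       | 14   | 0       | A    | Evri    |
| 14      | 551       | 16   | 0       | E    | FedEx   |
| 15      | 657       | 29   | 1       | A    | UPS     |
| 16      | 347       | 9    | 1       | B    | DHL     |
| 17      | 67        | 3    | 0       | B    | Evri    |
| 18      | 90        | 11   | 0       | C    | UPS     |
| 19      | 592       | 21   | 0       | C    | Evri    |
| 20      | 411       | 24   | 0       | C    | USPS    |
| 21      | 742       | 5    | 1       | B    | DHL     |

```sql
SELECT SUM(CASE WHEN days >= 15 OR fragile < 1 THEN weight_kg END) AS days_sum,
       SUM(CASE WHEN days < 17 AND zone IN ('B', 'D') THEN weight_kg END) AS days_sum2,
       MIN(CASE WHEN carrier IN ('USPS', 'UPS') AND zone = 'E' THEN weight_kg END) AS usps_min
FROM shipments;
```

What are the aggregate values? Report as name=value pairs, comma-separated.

[days_sum: days >= 15 OR fragile < 1]
ship_id=10: ✓ → 225
ship_id=11: ✗
ship_id=12: ✓ → 385
ship_id=13: ✓ → 279
ship_id=14: ✓ → 551
ship_id=15: ✓ → 657
ship_id=16: ✗
ship_id=17: ✓ → 67
ship_id=18: ✓ → 90
ship_id=19: ✓ → 592
ship_id=20: ✓ → 411
ship_id=21: ✗
days_sum = 225 + 385 + 279 + 551 + 657 + 67 + 90 + 592 + 411 = 3257
—
[days_sum2: days < 17 AND zone IN ('B', 'D')]
ship_id=10: ✗
ship_id=11: ✗
ship_id=12: ✗
ship_id=13: ✗
ship_id=14: ✗
ship_id=15: ✗
ship_id=16: ✓ → 347
ship_id=17: ✓ → 67
ship_id=18: ✗
ship_id=19: ✗
ship_id=20: ✗
ship_id=21: ✓ → 742
days_sum2 = 347 + 67 + 742 = 1156
—
[usps_min: carrier IN ('USPS', 'UPS') AND zone = 'E']
ship_id=10: ✗
ship_id=11: ✓ → 436
ship_id=12: ✗
ship_id=13: ✗
ship_id=14: ✗
ship_id=15: ✗
ship_id=16: ✗
ship_id=17: ✗
ship_id=18: ✗
ship_id=19: ✗
ship_id=20: ✗
ship_id=21: ✗
usps_min = MIN(436) = 436

days_sum=3257, days_sum2=1156, usps_min=436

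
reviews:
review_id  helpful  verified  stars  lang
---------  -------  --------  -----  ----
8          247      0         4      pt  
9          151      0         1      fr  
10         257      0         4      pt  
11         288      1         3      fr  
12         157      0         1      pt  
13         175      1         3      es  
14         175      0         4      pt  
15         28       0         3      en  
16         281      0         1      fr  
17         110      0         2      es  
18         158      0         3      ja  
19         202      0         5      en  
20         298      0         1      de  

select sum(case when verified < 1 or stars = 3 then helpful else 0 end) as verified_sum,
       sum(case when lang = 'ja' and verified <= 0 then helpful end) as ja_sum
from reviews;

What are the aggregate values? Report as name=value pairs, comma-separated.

[verified_sum: verified < 1 or stars = 3]
review_id=8: ✓ → 247
review_id=9: ✓ → 151
review_id=10: ✓ → 257
review_id=11: ✓ → 288
review_id=12: ✓ → 157
review_id=13: ✓ → 175
review_id=14: ✓ → 175
review_id=15: ✓ → 28
review_id=16: ✓ → 281
review_id=17: ✓ → 110
review_id=18: ✓ → 158
review_id=19: ✓ → 202
review_id=20: ✓ → 298
verified_sum = 247 + 151 + 257 + 288 + 157 + 175 + 175 + 28 + 281 + 110 + 158 + 202 + 298 = 2527
—
[ja_sum: lang = 'ja' and verified <= 0]
review_id=8: ✗
review_id=9: ✗
review_id=10: ✗
review_id=11: ✗
review_id=12: ✗
review_id=13: ✗
review_id=14: ✗
review_id=15: ✗
review_id=16: ✗
review_id=17: ✗
review_id=18: ✓ → 158
review_id=19: ✗
review_id=20: ✗
ja_sum = 158

verified_sum=2527, ja_sum=158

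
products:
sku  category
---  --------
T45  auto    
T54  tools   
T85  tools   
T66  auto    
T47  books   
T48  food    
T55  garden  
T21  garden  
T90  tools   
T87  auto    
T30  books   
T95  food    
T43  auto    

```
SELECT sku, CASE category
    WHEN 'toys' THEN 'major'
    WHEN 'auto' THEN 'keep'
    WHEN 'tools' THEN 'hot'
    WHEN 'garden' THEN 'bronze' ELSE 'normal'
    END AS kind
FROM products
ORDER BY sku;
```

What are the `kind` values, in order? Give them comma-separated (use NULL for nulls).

sku=T21: category='garden' → bronze
sku=T30: ELSE → normal
sku=T43: category='auto' → keep
sku=T45: category='auto' → keep
sku=T47: ELSE → normal
sku=T48: ELSE → normal
sku=T54: category='tools' → hot
sku=T55: category='garden' → bronze
sku=T66: category='auto' → keep
sku=T85: category='tools' → hot
sku=T87: category='auto' → keep
sku=T90: category='tools' → hot
sku=T95: ELSE → normal

bronze, normal, keep, keep, normal, normal, hot, bronze, keep, hot, keep, hot, normal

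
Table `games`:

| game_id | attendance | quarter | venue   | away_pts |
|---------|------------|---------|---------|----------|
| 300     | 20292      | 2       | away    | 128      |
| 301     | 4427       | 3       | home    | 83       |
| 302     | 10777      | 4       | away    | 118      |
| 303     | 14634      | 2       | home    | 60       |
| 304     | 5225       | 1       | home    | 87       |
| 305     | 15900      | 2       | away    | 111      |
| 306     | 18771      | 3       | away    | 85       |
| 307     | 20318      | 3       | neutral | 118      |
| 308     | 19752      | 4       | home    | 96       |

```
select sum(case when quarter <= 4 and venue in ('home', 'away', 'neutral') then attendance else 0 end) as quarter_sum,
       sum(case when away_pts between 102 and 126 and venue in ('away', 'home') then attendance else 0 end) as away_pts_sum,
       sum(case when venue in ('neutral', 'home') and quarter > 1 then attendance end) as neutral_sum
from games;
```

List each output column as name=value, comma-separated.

[quarter_sum: quarter <= 4 and venue in ('home', 'away', 'neutral')]
game_id=300: ✓ → 20292
game_id=301: ✓ → 4427
game_id=302: ✓ → 10777
game_id=303: ✓ → 14634
game_id=304: ✓ → 5225
game_id=305: ✓ → 15900
game_id=306: ✓ → 18771
game_id=307: ✓ → 20318
game_id=308: ✓ → 19752
quarter_sum = 20292 + 4427 + 10777 + 14634 + 5225 + 15900 + 18771 + 20318 + 19752 = 130096
—
[away_pts_sum: away_pts between 102 and 126 and venue in ('away', 'home')]
game_id=300: ✗
game_id=301: ✗
game_id=302: ✓ → 10777
game_id=303: ✗
game_id=304: ✗
game_id=305: ✓ → 15900
game_id=306: ✗
game_id=307: ✗
game_id=308: ✗
away_pts_sum = 10777 + 15900 = 26677
—
[neutral_sum: venue in ('neutral', 'home') and quarter > 1]
game_id=300: ✗
game_id=301: ✓ → 4427
game_id=302: ✗
game_id=303: ✓ → 14634
game_id=304: ✗
game_id=305: ✗
game_id=306: ✗
game_id=307: ✓ → 20318
game_id=308: ✓ → 19752
neutral_sum = 4427 + 14634 + 20318 + 19752 = 59131

quarter_sum=130096, away_pts_sum=26677, neutral_sum=59131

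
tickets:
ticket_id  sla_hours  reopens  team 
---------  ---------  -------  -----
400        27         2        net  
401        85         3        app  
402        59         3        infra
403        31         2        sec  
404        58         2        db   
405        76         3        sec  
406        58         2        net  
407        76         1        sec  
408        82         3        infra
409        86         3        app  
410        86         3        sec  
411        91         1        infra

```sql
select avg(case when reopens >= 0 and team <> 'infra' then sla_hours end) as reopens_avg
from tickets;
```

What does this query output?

ticket_id=400: ✓ → 27
ticket_id=401: ✓ → 85
ticket_id=402: ✗
ticket_id=403: ✓ → 31
ticket_id=404: ✓ → 58
ticket_id=405: ✓ → 76
ticket_id=406: ✓ → 58
ticket_id=407: ✓ → 76
ticket_id=408: ✗
ticket_id=409: ✓ → 86
ticket_id=410: ✓ → 86
ticket_id=411: ✗
reopens_avg = (27 + 85 + 31 + 58 + 76 + 58 + 76 + 86 + 86) / 9 = 64.7777777778

64.7777777778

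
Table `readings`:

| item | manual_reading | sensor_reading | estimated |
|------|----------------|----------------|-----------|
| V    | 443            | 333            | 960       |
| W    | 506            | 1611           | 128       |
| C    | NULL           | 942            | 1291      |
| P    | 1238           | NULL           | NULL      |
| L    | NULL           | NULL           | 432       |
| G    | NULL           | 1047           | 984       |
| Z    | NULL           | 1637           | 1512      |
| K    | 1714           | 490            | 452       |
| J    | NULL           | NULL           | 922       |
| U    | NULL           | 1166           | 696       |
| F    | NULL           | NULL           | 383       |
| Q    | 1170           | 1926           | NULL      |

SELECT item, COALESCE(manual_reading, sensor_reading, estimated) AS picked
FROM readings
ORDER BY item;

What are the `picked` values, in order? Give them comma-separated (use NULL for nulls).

item=C: manual_reading=NULL, sensor_reading=942 → 942
item=F: manual_reading=NULL, sensor_reading=NULL, estimated=383 → 383
item=G: manual_reading=NULL, sensor_reading=1047 → 1047
item=J: manual_reading=NULL, sensor_reading=NULL, estimated=922 → 922
item=K: manual_reading=1714 → 1714
item=L: manual_reading=NULL, sensor_reading=NULL, estimated=432 → 432
item=P: manual_reading=1238 → 1238
item=Q: manual_reading=1170 → 1170
item=U: manual_reading=NULL, sensor_reading=1166 → 1166
item=V: manual_reading=443 → 443
item=W: manual_reading=506 → 506
item=Z: manual_reading=NULL, sensor_reading=1637 → 1637

942, 383, 1047, 922, 1714, 432, 1238, 1170, 1166, 443, 506, 1637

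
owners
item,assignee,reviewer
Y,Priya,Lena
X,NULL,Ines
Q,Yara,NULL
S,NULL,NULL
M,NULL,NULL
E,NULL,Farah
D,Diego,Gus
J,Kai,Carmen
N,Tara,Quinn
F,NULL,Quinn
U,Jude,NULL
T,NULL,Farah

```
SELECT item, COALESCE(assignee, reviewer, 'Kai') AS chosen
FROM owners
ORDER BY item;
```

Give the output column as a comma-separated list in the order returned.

item=D: assignee=Diego → Diego
item=E: assignee=NULL, reviewer=Farah → Farah
item=F: assignee=NULL, reviewer=Quinn → Quinn
item=J: assignee=Kai → Kai
item=M: assignee=NULL, reviewer=NULL, → literal Kai → Kai
item=N: assignee=Tara → Tara
item=Q: assignee=Yara → Yara
item=S: assignee=NULL, reviewer=NULL, → literal Kai → Kai
item=T: assignee=NULL, reviewer=Farah → Farah
item=U: assignee=Jude → Jude
item=X: assignee=NULL, reviewer=Ines → Ines
item=Y: assignee=Priya → Priya

Diego, Farah, Quinn, Kai, Kai, Tara, Yara, Kai, Farah, Jude, Ines, Priya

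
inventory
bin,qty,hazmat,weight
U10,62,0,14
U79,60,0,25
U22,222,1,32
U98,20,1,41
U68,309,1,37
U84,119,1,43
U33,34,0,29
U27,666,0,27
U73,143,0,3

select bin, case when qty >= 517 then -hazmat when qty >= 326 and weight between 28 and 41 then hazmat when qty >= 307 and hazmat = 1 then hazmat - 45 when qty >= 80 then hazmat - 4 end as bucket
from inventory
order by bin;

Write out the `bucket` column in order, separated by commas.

NULL, -3, 0, NULL, -44, -4, NULL, -3, NULL

bin=U10: (no match → NULL) → NULL
bin=U22: qty >= 80 → -3
bin=U27: qty >= 517 → 0
bin=U33: (no match → NULL) → NULL
bin=U68: qty >= 307 and hazmat = 1 → -44
bin=U73: qty >= 80 → -4
bin=U79: (no match → NULL) → NULL
bin=U84: qty >= 80 → -3
bin=U98: (no match → NULL) → NULL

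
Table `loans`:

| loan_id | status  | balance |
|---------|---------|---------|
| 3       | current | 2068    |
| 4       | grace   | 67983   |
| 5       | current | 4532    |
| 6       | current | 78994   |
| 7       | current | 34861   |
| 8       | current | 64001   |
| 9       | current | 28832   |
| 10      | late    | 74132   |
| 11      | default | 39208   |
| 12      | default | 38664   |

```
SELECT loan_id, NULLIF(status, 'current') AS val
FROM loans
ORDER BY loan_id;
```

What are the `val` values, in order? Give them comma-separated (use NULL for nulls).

NULL, grace, NULL, NULL, NULL, NULL, NULL, late, default, default

loan_id=3: status=current vs current: equal → NULL
loan_id=4: status=grace vs current: differ → grace
loan_id=5: status=current vs current: equal → NULL
loan_id=6: status=current vs current: equal → NULL
loan_id=7: status=current vs current: equal → NULL
loan_id=8: status=current vs current: equal → NULL
loan_id=9: status=current vs current: equal → NULL
loan_id=10: status=late vs current: differ → late
loan_id=11: status=default vs current: differ → default
loan_id=12: status=default vs current: differ → default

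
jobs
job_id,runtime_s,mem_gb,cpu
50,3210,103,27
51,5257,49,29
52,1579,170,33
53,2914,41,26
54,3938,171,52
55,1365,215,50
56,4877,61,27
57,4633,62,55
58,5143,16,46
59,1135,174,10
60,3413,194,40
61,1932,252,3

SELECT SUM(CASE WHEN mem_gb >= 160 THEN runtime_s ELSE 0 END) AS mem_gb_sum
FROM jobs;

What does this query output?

job_id=50: ✗
job_id=51: ✗
job_id=52: ✓ → 1579
job_id=53: ✗
job_id=54: ✓ → 3938
job_id=55: ✓ → 1365
job_id=56: ✗
job_id=57: ✗
job_id=58: ✗
job_id=59: ✓ → 1135
job_id=60: ✓ → 3413
job_id=61: ✓ → 1932
mem_gb_sum = 1579 + 3938 + 1365 + 1135 + 3413 + 1932 = 13362

13362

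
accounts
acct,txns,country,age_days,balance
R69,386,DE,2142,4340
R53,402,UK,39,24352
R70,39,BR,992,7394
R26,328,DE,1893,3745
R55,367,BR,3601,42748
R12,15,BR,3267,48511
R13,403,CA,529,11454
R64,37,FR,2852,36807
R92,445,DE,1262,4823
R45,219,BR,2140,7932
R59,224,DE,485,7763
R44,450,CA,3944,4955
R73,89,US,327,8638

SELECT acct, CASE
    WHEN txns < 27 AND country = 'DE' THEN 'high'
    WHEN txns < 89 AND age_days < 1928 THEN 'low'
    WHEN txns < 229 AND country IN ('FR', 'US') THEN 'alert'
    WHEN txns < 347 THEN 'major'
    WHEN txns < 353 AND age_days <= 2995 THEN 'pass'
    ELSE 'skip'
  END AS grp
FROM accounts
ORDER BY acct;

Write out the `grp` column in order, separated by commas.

major, skip, major, skip, major, skip, skip, major, alert, skip, low, alert, skip

acct=R12: txns < 347 → major
acct=R13: ELSE → skip
acct=R26: txns < 347 → major
acct=R44: ELSE → skip
acct=R45: txns < 347 → major
acct=R53: ELSE → skip
acct=R55: ELSE → skip
acct=R59: txns < 347 → major
acct=R64: txns < 229 AND country IN ('FR', 'US') → alert
acct=R69: ELSE → skip
acct=R70: txns < 89 AND age_days < 1928 → low
acct=R73: txns < 229 AND country IN ('FR', 'US') → alert
acct=R92: ELSE → skip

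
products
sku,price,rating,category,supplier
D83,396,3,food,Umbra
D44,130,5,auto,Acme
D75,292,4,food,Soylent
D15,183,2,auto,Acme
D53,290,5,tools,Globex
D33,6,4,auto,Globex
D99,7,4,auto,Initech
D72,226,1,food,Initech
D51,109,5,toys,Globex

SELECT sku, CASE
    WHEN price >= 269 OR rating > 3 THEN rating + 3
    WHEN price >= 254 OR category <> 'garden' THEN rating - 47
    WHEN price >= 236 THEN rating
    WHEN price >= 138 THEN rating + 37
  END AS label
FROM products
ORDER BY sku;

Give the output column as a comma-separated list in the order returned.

sku=D15: price >= 254 OR category <> 'garden' → -45
sku=D33: price >= 269 OR rating > 3 → 7
sku=D44: price >= 269 OR rating > 3 → 8
sku=D51: price >= 269 OR rating > 3 → 8
sku=D53: price >= 269 OR rating > 3 → 8
sku=D72: price >= 254 OR category <> 'garden' → -46
sku=D75: price >= 269 OR rating > 3 → 7
sku=D83: price >= 269 OR rating > 3 → 6
sku=D99: price >= 269 OR rating > 3 → 7

-45, 7, 8, 8, 8, -46, 7, 6, 7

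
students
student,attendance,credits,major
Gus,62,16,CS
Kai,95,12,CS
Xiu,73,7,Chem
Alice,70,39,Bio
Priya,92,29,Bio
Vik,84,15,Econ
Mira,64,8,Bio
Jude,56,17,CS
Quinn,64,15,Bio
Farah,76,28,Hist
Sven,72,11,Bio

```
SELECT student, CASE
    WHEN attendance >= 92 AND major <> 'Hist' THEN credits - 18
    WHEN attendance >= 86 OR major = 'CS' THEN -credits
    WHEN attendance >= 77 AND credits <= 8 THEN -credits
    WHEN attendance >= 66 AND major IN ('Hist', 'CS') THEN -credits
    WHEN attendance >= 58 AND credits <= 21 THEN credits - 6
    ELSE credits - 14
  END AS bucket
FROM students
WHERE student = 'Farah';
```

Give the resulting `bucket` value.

student = Farah: attendance=76, credits=28, major=Hist.
attendance >= 92 AND major <> 'Hist' → false
attendance >= 86 OR major = 'CS' → false
attendance >= 77 AND credits <= 8 → false
attendance >= 66 AND major IN ('Hist', 'CS') → true → -28

-28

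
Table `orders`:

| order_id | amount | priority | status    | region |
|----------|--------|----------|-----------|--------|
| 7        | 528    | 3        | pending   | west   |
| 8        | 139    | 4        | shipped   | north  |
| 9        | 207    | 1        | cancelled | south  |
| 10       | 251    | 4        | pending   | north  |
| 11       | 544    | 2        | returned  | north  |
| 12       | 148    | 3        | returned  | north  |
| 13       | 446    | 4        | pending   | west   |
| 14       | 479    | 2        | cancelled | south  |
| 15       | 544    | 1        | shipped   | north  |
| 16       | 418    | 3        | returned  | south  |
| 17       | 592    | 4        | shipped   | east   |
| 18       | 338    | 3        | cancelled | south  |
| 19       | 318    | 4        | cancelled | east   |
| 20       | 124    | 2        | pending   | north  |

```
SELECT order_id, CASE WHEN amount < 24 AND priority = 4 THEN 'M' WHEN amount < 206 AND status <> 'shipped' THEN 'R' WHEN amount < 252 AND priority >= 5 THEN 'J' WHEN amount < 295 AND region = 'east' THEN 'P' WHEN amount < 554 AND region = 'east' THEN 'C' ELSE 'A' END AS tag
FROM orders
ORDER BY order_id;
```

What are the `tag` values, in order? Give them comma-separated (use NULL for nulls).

A, A, A, A, A, R, A, A, A, A, A, A, C, R

order_id=7: ELSE → A
order_id=8: ELSE → A
order_id=9: ELSE → A
order_id=10: ELSE → A
order_id=11: ELSE → A
order_id=12: amount < 206 AND status <> 'shipped' → R
order_id=13: ELSE → A
order_id=14: ELSE → A
order_id=15: ELSE → A
order_id=16: ELSE → A
order_id=17: ELSE → A
order_id=18: ELSE → A
order_id=19: amount < 554 AND region = 'east' → C
order_id=20: amount < 206 AND status <> 'shipped' → R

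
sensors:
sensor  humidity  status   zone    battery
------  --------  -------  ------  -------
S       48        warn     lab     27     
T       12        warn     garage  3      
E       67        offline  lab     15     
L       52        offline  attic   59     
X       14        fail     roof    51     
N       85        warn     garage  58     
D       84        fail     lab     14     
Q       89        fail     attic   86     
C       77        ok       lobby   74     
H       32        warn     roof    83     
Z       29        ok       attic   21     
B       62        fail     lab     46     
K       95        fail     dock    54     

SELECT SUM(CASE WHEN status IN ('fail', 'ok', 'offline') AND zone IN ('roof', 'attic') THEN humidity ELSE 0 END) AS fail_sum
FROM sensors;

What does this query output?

184

sensor=S: ✗
sensor=T: ✗
sensor=E: ✗
sensor=L: ✓ → 52
sensor=X: ✓ → 14
sensor=N: ✗
sensor=D: ✗
sensor=Q: ✓ → 89
sensor=C: ✗
sensor=H: ✗
sensor=Z: ✓ → 29
sensor=B: ✗
sensor=K: ✗
fail_sum = 52 + 14 + 89 + 29 = 184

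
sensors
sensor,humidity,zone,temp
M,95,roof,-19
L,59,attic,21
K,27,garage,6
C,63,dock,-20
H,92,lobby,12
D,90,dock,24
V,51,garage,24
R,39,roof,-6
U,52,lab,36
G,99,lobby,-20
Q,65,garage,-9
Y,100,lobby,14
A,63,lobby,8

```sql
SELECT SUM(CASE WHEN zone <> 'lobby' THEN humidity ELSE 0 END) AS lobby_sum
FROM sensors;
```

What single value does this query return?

541

sensor=M: ✓ → 95
sensor=L: ✓ → 59
sensor=K: ✓ → 27
sensor=C: ✓ → 63
sensor=H: ✗
sensor=D: ✓ → 90
sensor=V: ✓ → 51
sensor=R: ✓ → 39
sensor=U: ✓ → 52
sensor=G: ✗
sensor=Q: ✓ → 65
sensor=Y: ✗
sensor=A: ✗
lobby_sum = 95 + 59 + 27 + 63 + 90 + 51 + 39 + 52 + 65 = 541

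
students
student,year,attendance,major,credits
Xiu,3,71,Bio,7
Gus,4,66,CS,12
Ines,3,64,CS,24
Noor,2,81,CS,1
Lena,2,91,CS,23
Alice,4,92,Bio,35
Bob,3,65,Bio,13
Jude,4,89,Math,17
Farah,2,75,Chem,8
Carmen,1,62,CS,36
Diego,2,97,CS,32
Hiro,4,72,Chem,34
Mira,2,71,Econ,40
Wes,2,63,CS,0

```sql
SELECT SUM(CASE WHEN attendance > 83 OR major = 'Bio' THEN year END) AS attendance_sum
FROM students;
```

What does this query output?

18

student=Xiu: ✓ → 3
student=Gus: ✗
student=Ines: ✗
student=Noor: ✗
student=Lena: ✓ → 2
student=Alice: ✓ → 4
student=Bob: ✓ → 3
student=Jude: ✓ → 4
student=Farah: ✗
student=Carmen: ✗
student=Diego: ✓ → 2
student=Hiro: ✗
student=Mira: ✗
student=Wes: ✗
attendance_sum = 3 + 2 + 4 + 3 + 4 + 2 = 18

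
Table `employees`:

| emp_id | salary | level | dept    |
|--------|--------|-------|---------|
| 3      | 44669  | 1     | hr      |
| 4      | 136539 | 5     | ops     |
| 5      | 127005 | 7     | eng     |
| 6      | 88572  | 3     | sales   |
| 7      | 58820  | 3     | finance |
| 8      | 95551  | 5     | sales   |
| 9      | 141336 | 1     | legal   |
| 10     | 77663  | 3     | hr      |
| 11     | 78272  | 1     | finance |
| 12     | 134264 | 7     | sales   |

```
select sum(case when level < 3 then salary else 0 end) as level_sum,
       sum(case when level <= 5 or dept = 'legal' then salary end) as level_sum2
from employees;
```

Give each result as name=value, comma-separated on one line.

[level_sum: level < 3]
emp_id=3: ✓ → 44669
emp_id=4: ✗
emp_id=5: ✗
emp_id=6: ✗
emp_id=7: ✗
emp_id=8: ✗
emp_id=9: ✓ → 141336
emp_id=10: ✗
emp_id=11: ✓ → 78272
emp_id=12: ✗
level_sum = 44669 + 141336 + 78272 = 264277
—
[level_sum2: level <= 5 or dept = 'legal']
emp_id=3: ✓ → 44669
emp_id=4: ✓ → 136539
emp_id=5: ✗
emp_id=6: ✓ → 88572
emp_id=7: ✓ → 58820
emp_id=8: ✓ → 95551
emp_id=9: ✓ → 141336
emp_id=10: ✓ → 77663
emp_id=11: ✓ → 78272
emp_id=12: ✗
level_sum2 = 44669 + 136539 + 88572 + 58820 + 95551 + 141336 + 77663 + 78272 = 721422

level_sum=264277, level_sum2=721422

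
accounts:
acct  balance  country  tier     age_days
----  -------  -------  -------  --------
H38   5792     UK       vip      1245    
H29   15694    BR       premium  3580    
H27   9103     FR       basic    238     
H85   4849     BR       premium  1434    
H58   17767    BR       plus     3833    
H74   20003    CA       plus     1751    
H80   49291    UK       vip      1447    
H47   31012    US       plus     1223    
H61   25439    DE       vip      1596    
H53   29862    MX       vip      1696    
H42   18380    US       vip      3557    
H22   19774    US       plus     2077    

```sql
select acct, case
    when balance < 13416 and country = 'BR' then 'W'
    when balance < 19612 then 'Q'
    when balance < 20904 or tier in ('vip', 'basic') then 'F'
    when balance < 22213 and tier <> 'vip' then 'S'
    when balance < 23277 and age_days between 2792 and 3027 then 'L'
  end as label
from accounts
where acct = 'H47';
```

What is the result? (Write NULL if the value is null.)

acct = H47: balance=31012, country=US, tier=plus, age_days=1223.
balance < 13416 and country = 'BR' → false
balance < 19612 → false
balance < 20904 or tier in ('vip', 'basic') → false
balance < 22213 and tier <> 'vip' → false
balance < 23277 and age_days between 2792 and 3027 → false
No WHEN matched and there is no ELSE, so the CASE yields NULL.

NULL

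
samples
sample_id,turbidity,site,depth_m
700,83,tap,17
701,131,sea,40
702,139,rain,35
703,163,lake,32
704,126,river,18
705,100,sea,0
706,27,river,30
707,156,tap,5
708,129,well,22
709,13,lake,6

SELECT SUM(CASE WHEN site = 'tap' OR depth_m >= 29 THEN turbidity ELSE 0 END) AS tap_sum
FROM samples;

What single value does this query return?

sample_id=700: ✓ → 83
sample_id=701: ✓ → 131
sample_id=702: ✓ → 139
sample_id=703: ✓ → 163
sample_id=704: ✗
sample_id=705: ✗
sample_id=706: ✓ → 27
sample_id=707: ✓ → 156
sample_id=708: ✗
sample_id=709: ✗
tap_sum = 83 + 131 + 139 + 163 + 27 + 156 = 699

699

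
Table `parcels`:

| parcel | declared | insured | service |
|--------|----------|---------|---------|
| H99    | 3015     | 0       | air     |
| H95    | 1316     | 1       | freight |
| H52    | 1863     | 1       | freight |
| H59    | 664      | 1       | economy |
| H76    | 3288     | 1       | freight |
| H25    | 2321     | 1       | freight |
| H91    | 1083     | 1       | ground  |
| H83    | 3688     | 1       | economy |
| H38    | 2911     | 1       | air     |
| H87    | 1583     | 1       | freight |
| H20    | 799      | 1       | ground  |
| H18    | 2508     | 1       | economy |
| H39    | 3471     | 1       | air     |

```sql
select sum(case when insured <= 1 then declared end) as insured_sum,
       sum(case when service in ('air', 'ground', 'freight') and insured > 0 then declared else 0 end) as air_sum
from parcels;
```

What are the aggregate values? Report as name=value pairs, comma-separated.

insured_sum=28510, air_sum=18635

[insured_sum: insured <= 1]
parcel=H99: ✓ → 3015
parcel=H95: ✓ → 1316
parcel=H52: ✓ → 1863
parcel=H59: ✓ → 664
parcel=H76: ✓ → 3288
parcel=H25: ✓ → 2321
parcel=H91: ✓ → 1083
parcel=H83: ✓ → 3688
parcel=H38: ✓ → 2911
parcel=H87: ✓ → 1583
parcel=H20: ✓ → 799
parcel=H18: ✓ → 2508
parcel=H39: ✓ → 3471
insured_sum = 3015 + 1316 + 1863 + 664 + 3288 + 2321 + 1083 + 3688 + 2911 + 1583 + 799 + 2508 + 3471 = 28510
—
[air_sum: service in ('air', 'ground', 'freight') and insured > 0]
parcel=H99: ✗
parcel=H95: ✓ → 1316
parcel=H52: ✓ → 1863
parcel=H59: ✗
parcel=H76: ✓ → 3288
parcel=H25: ✓ → 2321
parcel=H91: ✓ → 1083
parcel=H83: ✗
parcel=H38: ✓ → 2911
parcel=H87: ✓ → 1583
parcel=H20: ✓ → 799
parcel=H18: ✗
parcel=H39: ✓ → 3471
air_sum = 1316 + 1863 + 3288 + 2321 + 1083 + 2911 + 1583 + 799 + 3471 = 18635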